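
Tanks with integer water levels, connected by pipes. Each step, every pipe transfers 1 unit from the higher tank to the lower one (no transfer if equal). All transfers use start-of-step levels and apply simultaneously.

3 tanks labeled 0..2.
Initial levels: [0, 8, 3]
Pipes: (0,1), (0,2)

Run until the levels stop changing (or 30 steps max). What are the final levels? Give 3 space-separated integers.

Answer: 5 3 3

Derivation:
Step 1: flows [1->0,2->0] -> levels [2 7 2]
Step 2: flows [1->0,0=2] -> levels [3 6 2]
Step 3: flows [1->0,0->2] -> levels [3 5 3]
Step 4: flows [1->0,0=2] -> levels [4 4 3]
Step 5: flows [0=1,0->2] -> levels [3 4 4]
Step 6: flows [1->0,2->0] -> levels [5 3 3]
Step 7: flows [0->1,0->2] -> levels [3 4 4]
  -> period-2 cycle: step 7 state = step 5 state; never stabilizes
  -> state at step 30: (30-5) mod 2 = 1, same as step 6 -> [5 3 3]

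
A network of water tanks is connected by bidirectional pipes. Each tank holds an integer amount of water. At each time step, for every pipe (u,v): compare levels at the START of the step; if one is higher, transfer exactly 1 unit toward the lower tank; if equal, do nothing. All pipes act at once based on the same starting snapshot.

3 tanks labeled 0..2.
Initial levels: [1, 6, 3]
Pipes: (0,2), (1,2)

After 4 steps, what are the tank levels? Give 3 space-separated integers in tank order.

Answer: 4 4 2

Derivation:
Step 1: flows [2->0,1->2] -> levels [2 5 3]
Step 2: flows [2->0,1->2] -> levels [3 4 3]
Step 3: flows [0=2,1->2] -> levels [3 3 4]
Step 4: flows [2->0,2->1] -> levels [4 4 2]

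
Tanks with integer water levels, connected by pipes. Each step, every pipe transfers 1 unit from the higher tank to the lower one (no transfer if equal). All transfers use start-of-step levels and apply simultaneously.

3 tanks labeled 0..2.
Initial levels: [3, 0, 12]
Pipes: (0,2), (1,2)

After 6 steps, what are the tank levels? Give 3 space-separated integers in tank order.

Step 1: flows [2->0,2->1] -> levels [4 1 10]
Step 2: flows [2->0,2->1] -> levels [5 2 8]
Step 3: flows [2->0,2->1] -> levels [6 3 6]
Step 4: flows [0=2,2->1] -> levels [6 4 5]
Step 5: flows [0->2,2->1] -> levels [5 5 5]
Step 6: flows [0=2,1=2] -> levels [5 5 5]

Answer: 5 5 5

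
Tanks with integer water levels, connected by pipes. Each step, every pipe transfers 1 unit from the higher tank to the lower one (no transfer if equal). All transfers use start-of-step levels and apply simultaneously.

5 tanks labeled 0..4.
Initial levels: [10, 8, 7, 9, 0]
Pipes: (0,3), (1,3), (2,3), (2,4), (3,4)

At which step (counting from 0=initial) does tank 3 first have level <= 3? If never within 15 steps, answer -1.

Step 1: flows [0->3,3->1,3->2,2->4,3->4] -> levels [9 9 7 7 2]
Step 2: flows [0->3,1->3,2=3,2->4,3->4] -> levels [8 8 6 8 4]
Step 3: flows [0=3,1=3,3->2,2->4,3->4] -> levels [8 8 6 6 6]
Step 4: flows [0->3,1->3,2=3,2=4,3=4] -> levels [7 7 6 8 6]
Step 5: flows [3->0,3->1,3->2,2=4,3->4] -> levels [8 8 7 4 7]
Step 6: flows [0->3,1->3,2->3,2=4,4->3] -> levels [7 7 6 8 6]
  -> period-2 cycle (repeats step 4); tank 3 never drops to <=3
Tank 3 never reaches <=3 within 15 steps

Answer: -1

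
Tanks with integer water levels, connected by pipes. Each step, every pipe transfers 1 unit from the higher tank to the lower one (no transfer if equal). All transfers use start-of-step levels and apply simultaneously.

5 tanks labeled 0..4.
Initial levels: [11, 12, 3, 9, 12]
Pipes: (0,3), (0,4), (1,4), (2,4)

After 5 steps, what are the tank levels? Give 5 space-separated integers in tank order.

Answer: 11 10 8 10 8

Derivation:
Step 1: flows [0->3,4->0,1=4,4->2] -> levels [11 12 4 10 10]
Step 2: flows [0->3,0->4,1->4,4->2] -> levels [9 11 5 11 11]
Step 3: flows [3->0,4->0,1=4,4->2] -> levels [11 11 6 10 9]
Step 4: flows [0->3,0->4,1->4,4->2] -> levels [9 10 7 11 10]
Step 5: flows [3->0,4->0,1=4,4->2] -> levels [11 10 8 10 8]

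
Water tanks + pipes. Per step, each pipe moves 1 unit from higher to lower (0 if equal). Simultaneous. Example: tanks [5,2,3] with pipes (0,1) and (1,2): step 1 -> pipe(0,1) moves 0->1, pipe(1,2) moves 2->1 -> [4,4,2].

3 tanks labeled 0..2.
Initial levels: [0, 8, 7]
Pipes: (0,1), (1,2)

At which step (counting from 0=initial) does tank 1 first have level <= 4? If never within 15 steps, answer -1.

Step 1: flows [1->0,1->2] -> levels [1 6 8]
Step 2: flows [1->0,2->1] -> levels [2 6 7]
Step 3: flows [1->0,2->1] -> levels [3 6 6]
Step 4: flows [1->0,1=2] -> levels [4 5 6]
Step 5: flows [1->0,2->1] -> levels [5 5 5]
Step 6: flows [0=1,1=2] -> levels [5 5 5]
  -> stable; tank 1 stays at 5 > 4
Tank 1 never reaches <=4 within 15 steps

Answer: -1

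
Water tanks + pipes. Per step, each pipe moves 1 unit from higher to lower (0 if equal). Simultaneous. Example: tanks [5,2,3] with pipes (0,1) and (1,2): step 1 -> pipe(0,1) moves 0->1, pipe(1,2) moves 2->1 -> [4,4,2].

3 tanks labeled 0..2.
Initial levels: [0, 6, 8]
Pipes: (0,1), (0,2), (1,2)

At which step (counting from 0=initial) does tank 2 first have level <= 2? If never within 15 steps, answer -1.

Answer: -1

Derivation:
Step 1: flows [1->0,2->0,2->1] -> levels [2 6 6]
Step 2: flows [1->0,2->0,1=2] -> levels [4 5 5]
Step 3: flows [1->0,2->0,1=2] -> levels [6 4 4]
Step 4: flows [0->1,0->2,1=2] -> levels [4 5 5]
  -> period-2 cycle (repeats step 2); tank 2 never drops to <=2
Tank 2 never reaches <=2 within 15 steps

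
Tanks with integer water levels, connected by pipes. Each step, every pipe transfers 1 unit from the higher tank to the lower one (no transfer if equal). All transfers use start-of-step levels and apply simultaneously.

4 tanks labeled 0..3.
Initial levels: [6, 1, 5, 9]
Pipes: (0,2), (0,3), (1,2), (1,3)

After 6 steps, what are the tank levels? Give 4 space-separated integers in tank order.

Answer: 6 7 4 4

Derivation:
Step 1: flows [0->2,3->0,2->1,3->1] -> levels [6 3 5 7]
Step 2: flows [0->2,3->0,2->1,3->1] -> levels [6 5 5 5]
Step 3: flows [0->2,0->3,1=2,1=3] -> levels [4 5 6 6]
Step 4: flows [2->0,3->0,2->1,3->1] -> levels [6 7 4 4]
Step 5: flows [0->2,0->3,1->2,1->3] -> levels [4 5 6 6]
  -> period-2 cycle: step 5 state = step 3 state
  -> state at step 6: (6-3) mod 2 = 1, same as step 4 -> [6 7 4 4]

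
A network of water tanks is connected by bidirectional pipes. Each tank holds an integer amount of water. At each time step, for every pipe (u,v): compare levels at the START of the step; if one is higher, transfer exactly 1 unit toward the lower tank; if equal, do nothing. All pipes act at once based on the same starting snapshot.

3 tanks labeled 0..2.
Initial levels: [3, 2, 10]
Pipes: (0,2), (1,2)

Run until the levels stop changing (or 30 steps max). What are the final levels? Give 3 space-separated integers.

Step 1: flows [2->0,2->1] -> levels [4 3 8]
Step 2: flows [2->0,2->1] -> levels [5 4 6]
Step 3: flows [2->0,2->1] -> levels [6 5 4]
Step 4: flows [0->2,1->2] -> levels [5 4 6]
  -> period-2 cycle: step 4 state = step 2 state; never stabilizes
  -> state at step 30: (30-2) mod 2 = 0, same as step 2 -> [5 4 6]

Answer: 5 4 6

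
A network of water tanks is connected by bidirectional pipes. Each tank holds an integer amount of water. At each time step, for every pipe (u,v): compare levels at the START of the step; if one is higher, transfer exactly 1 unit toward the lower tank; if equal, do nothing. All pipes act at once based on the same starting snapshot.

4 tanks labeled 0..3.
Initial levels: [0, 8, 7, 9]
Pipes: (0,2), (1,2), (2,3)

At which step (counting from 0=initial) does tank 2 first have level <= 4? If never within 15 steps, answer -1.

Answer: 6

Derivation:
Step 1: flows [2->0,1->2,3->2] -> levels [1 7 8 8]
Step 2: flows [2->0,2->1,2=3] -> levels [2 8 6 8]
Step 3: flows [2->0,1->2,3->2] -> levels [3 7 7 7]
Step 4: flows [2->0,1=2,2=3] -> levels [4 7 6 7]
Step 5: flows [2->0,1->2,3->2] -> levels [5 6 7 6]
Step 6: flows [2->0,2->1,2->3] -> levels [6 7 4 7]
Tank 2 first reaches <=4 at step 6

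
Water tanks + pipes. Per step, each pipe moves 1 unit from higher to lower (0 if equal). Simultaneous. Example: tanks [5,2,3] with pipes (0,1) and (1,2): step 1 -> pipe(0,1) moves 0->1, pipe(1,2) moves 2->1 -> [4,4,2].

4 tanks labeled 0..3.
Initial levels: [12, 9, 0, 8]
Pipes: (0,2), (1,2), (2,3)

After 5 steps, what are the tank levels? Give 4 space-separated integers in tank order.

Answer: 7 7 8 7

Derivation:
Step 1: flows [0->2,1->2,3->2] -> levels [11 8 3 7]
Step 2: flows [0->2,1->2,3->2] -> levels [10 7 6 6]
Step 3: flows [0->2,1->2,2=3] -> levels [9 6 8 6]
Step 4: flows [0->2,2->1,2->3] -> levels [8 7 7 7]
Step 5: flows [0->2,1=2,2=3] -> levels [7 7 8 7]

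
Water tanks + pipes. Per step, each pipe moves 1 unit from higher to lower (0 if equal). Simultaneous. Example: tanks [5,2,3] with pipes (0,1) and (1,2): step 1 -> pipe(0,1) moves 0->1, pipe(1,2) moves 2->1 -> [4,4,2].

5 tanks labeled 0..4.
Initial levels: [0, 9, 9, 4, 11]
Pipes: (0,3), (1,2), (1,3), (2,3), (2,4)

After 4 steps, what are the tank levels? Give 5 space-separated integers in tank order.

Answer: 4 8 6 7 8

Derivation:
Step 1: flows [3->0,1=2,1->3,2->3,4->2] -> levels [1 8 9 5 10]
Step 2: flows [3->0,2->1,1->3,2->3,4->2] -> levels [2 8 8 6 9]
Step 3: flows [3->0,1=2,1->3,2->3,4->2] -> levels [3 7 8 7 8]
Step 4: flows [3->0,2->1,1=3,2->3,2=4] -> levels [4 8 6 7 8]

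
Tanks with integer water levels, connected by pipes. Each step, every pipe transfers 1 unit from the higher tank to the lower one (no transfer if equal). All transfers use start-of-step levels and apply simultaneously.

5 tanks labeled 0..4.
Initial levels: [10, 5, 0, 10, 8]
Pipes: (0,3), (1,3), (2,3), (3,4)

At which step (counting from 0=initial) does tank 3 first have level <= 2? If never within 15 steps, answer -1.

Answer: -1

Derivation:
Step 1: flows [0=3,3->1,3->2,3->4] -> levels [10 6 1 7 9]
Step 2: flows [0->3,3->1,3->2,4->3] -> levels [9 7 2 7 8]
Step 3: flows [0->3,1=3,3->2,4->3] -> levels [8 7 3 8 7]
Step 4: flows [0=3,3->1,3->2,3->4] -> levels [8 8 4 5 8]
Step 5: flows [0->3,1->3,3->2,4->3] -> levels [7 7 5 7 7]
Step 6: flows [0=3,1=3,3->2,3=4] -> levels [7 7 6 6 7]
Step 7: flows [0->3,1->3,2=3,4->3] -> levels [6 6 6 9 6]
Step 8: flows [3->0,3->1,3->2,3->4] -> levels [7 7 7 5 7]
Step 9: flows [0->3,1->3,2->3,4->3] -> levels [6 6 6 9 6]
  -> period-2 cycle (repeats step 7); tank 3 never drops to <=2
Tank 3 never reaches <=2 within 15 steps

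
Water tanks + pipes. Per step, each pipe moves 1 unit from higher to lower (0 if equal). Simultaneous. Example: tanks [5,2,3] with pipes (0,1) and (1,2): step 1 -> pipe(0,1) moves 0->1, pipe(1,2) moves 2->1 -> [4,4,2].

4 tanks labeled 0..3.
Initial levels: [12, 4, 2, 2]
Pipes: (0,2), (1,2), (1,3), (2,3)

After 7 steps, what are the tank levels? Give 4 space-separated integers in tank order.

Answer: 5 4 7 4

Derivation:
Step 1: flows [0->2,1->2,1->3,2=3] -> levels [11 2 4 3]
Step 2: flows [0->2,2->1,3->1,2->3] -> levels [10 4 3 3]
Step 3: flows [0->2,1->2,1->3,2=3] -> levels [9 2 5 4]
Step 4: flows [0->2,2->1,3->1,2->3] -> levels [8 4 4 4]
Step 5: flows [0->2,1=2,1=3,2=3] -> levels [7 4 5 4]
Step 6: flows [0->2,2->1,1=3,2->3] -> levels [6 5 4 5]
Step 7: flows [0->2,1->2,1=3,3->2] -> levels [5 4 7 4]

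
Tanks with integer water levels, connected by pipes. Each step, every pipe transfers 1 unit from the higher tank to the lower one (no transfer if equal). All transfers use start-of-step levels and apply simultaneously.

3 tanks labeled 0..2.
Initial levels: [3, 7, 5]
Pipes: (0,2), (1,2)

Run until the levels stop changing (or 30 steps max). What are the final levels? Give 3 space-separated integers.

Answer: 5 5 5

Derivation:
Step 1: flows [2->0,1->2] -> levels [4 6 5]
Step 2: flows [2->0,1->2] -> levels [5 5 5]
Step 3: flows [0=2,1=2] -> levels [5 5 5]
  -> stable (no change)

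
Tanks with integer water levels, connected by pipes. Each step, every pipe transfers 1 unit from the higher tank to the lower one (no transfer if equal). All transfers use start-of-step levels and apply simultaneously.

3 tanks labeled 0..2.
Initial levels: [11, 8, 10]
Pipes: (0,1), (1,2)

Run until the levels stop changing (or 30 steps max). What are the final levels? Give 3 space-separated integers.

Answer: 10 9 10

Derivation:
Step 1: flows [0->1,2->1] -> levels [10 10 9]
Step 2: flows [0=1,1->2] -> levels [10 9 10]
Step 3: flows [0->1,2->1] -> levels [9 11 9]
Step 4: flows [1->0,1->2] -> levels [10 9 10]
  -> period-2 cycle: step 4 state = step 2 state; never stabilizes
  -> state at step 30: (30-2) mod 2 = 0, same as step 2 -> [10 9 10]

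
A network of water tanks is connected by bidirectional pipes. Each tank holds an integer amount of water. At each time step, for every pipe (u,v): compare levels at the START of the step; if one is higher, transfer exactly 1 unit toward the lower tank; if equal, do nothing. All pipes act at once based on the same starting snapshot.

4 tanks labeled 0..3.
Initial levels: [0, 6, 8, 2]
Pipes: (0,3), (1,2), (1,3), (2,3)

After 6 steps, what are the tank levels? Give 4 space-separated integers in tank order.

Step 1: flows [3->0,2->1,1->3,2->3] -> levels [1 6 6 3]
Step 2: flows [3->0,1=2,1->3,2->3] -> levels [2 5 5 4]
Step 3: flows [3->0,1=2,1->3,2->3] -> levels [3 4 4 5]
Step 4: flows [3->0,1=2,3->1,3->2] -> levels [4 5 5 2]
Step 5: flows [0->3,1=2,1->3,2->3] -> levels [3 4 4 5]
  -> period-2 cycle: step 5 state = step 3 state
  -> state at step 6: (6-3) mod 2 = 1, same as step 4 -> [4 5 5 2]

Answer: 4 5 5 2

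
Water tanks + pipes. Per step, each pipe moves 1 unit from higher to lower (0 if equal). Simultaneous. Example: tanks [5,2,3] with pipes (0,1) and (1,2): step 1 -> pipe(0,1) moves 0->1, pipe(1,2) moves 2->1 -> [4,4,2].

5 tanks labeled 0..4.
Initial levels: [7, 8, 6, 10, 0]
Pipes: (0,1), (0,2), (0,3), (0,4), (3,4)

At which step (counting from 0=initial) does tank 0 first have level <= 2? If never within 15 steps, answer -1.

Answer: -1

Derivation:
Step 1: flows [1->0,0->2,3->0,0->4,3->4] -> levels [7 7 7 8 2]
Step 2: flows [0=1,0=2,3->0,0->4,3->4] -> levels [7 7 7 6 4]
Step 3: flows [0=1,0=2,0->3,0->4,3->4] -> levels [5 7 7 6 6]
Step 4: flows [1->0,2->0,3->0,4->0,3=4] -> levels [9 6 6 5 5]
Step 5: flows [0->1,0->2,0->3,0->4,3=4] -> levels [5 7 7 6 6]
  -> period-2 cycle (repeats step 3); tank 0 never drops to <=2
Tank 0 never reaches <=2 within 15 steps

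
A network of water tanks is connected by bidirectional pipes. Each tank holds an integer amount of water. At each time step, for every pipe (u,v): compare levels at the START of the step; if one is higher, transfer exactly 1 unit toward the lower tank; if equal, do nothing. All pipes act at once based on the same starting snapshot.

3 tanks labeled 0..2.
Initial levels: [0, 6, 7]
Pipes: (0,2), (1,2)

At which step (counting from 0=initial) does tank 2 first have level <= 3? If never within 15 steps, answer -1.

Step 1: flows [2->0,2->1] -> levels [1 7 5]
Step 2: flows [2->0,1->2] -> levels [2 6 5]
Step 3: flows [2->0,1->2] -> levels [3 5 5]
Step 4: flows [2->0,1=2] -> levels [4 5 4]
Step 5: flows [0=2,1->2] -> levels [4 4 5]
Step 6: flows [2->0,2->1] -> levels [5 5 3]
Tank 2 first reaches <=3 at step 6

Answer: 6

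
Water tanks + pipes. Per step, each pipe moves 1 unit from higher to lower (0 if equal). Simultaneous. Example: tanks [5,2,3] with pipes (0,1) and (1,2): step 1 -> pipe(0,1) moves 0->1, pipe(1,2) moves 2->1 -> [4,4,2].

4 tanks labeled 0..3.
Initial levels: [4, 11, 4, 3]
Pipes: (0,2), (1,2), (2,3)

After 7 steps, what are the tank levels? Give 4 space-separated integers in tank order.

Answer: 6 6 4 6

Derivation:
Step 1: flows [0=2,1->2,2->3] -> levels [4 10 4 4]
Step 2: flows [0=2,1->2,2=3] -> levels [4 9 5 4]
Step 3: flows [2->0,1->2,2->3] -> levels [5 8 4 5]
Step 4: flows [0->2,1->2,3->2] -> levels [4 7 7 4]
Step 5: flows [2->0,1=2,2->3] -> levels [5 7 5 5]
Step 6: flows [0=2,1->2,2=3] -> levels [5 6 6 5]
Step 7: flows [2->0,1=2,2->3] -> levels [6 6 4 6]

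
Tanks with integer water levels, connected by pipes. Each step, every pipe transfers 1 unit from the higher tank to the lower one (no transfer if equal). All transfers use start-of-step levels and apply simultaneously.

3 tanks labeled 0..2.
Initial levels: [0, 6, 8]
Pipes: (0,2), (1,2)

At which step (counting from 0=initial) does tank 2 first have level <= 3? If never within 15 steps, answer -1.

Step 1: flows [2->0,2->1] -> levels [1 7 6]
Step 2: flows [2->0,1->2] -> levels [2 6 6]
Step 3: flows [2->0,1=2] -> levels [3 6 5]
Step 4: flows [2->0,1->2] -> levels [4 5 5]
Step 5: flows [2->0,1=2] -> levels [5 5 4]
Step 6: flows [0->2,1->2] -> levels [4 4 6]
Step 7: flows [2->0,2->1] -> levels [5 5 4]
  -> period-2 cycle (repeats step 5); tank 2 never drops to <=3
Tank 2 never reaches <=3 within 15 steps

Answer: -1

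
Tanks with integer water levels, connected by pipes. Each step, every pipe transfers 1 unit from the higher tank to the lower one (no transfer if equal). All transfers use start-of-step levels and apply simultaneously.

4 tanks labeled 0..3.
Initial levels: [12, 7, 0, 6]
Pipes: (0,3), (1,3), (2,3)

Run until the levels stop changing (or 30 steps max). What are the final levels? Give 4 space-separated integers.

Step 1: flows [0->3,1->3,3->2] -> levels [11 6 1 7]
Step 2: flows [0->3,3->1,3->2] -> levels [10 7 2 6]
Step 3: flows [0->3,1->3,3->2] -> levels [9 6 3 7]
Step 4: flows [0->3,3->1,3->2] -> levels [8 7 4 6]
Step 5: flows [0->3,1->3,3->2] -> levels [7 6 5 7]
Step 6: flows [0=3,3->1,3->2] -> levels [7 7 6 5]
Step 7: flows [0->3,1->3,2->3] -> levels [6 6 5 8]
Step 8: flows [3->0,3->1,3->2] -> levels [7 7 6 5]
  -> period-2 cycle: step 8 state = step 6 state; never stabilizes
  -> state at step 30: (30-6) mod 2 = 0, same as step 6 -> [7 7 6 5]

Answer: 7 7 6 5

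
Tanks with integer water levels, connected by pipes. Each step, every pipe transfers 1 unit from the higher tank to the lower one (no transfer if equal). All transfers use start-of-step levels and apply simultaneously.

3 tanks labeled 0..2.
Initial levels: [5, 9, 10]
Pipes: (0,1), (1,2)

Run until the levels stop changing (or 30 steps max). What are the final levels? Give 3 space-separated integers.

Answer: 8 8 8

Derivation:
Step 1: flows [1->0,2->1] -> levels [6 9 9]
Step 2: flows [1->0,1=2] -> levels [7 8 9]
Step 3: flows [1->0,2->1] -> levels [8 8 8]
Step 4: flows [0=1,1=2] -> levels [8 8 8]
  -> stable (no change)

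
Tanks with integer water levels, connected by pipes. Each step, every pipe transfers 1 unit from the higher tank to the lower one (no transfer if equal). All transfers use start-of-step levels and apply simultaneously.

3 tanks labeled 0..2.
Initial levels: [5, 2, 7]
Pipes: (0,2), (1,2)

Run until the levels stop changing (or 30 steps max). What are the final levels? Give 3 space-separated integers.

Answer: 4 4 6

Derivation:
Step 1: flows [2->0,2->1] -> levels [6 3 5]
Step 2: flows [0->2,2->1] -> levels [5 4 5]
Step 3: flows [0=2,2->1] -> levels [5 5 4]
Step 4: flows [0->2,1->2] -> levels [4 4 6]
Step 5: flows [2->0,2->1] -> levels [5 5 4]
  -> period-2 cycle: step 5 state = step 3 state; never stabilizes
  -> state at step 30: (30-3) mod 2 = 1, same as step 4 -> [4 4 6]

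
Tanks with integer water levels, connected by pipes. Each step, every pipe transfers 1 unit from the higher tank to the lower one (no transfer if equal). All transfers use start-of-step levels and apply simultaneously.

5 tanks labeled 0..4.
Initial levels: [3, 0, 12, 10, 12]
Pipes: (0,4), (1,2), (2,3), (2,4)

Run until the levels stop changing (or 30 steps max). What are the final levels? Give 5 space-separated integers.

Step 1: flows [4->0,2->1,2->3,2=4] -> levels [4 1 10 11 11]
Step 2: flows [4->0,2->1,3->2,4->2] -> levels [5 2 11 10 9]
Step 3: flows [4->0,2->1,2->3,2->4] -> levels [6 3 8 11 9]
Step 4: flows [4->0,2->1,3->2,4->2] -> levels [7 4 9 10 7]
Step 5: flows [0=4,2->1,3->2,2->4] -> levels [7 5 8 9 8]
Step 6: flows [4->0,2->1,3->2,2=4] -> levels [8 6 8 8 7]
Step 7: flows [0->4,2->1,2=3,2->4] -> levels [7 7 6 8 9]
Step 8: flows [4->0,1->2,3->2,4->2] -> levels [8 6 9 7 7]
Step 9: flows [0->4,2->1,2->3,2->4] -> levels [7 7 6 8 9]
  -> period-2 cycle: step 9 state = step 7 state; never stabilizes
  -> state at step 30: (30-7) mod 2 = 1, same as step 8 -> [8 6 9 7 7]

Answer: 8 6 9 7 7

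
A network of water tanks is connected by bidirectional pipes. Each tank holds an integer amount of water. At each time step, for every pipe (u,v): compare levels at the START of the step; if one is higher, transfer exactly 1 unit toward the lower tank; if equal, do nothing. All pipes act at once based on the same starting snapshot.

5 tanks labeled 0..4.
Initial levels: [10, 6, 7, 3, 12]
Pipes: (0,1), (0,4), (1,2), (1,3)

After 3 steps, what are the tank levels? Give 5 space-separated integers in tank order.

Step 1: flows [0->1,4->0,2->1,1->3] -> levels [10 7 6 4 11]
Step 2: flows [0->1,4->0,1->2,1->3] -> levels [10 6 7 5 10]
Step 3: flows [0->1,0=4,2->1,1->3] -> levels [9 7 6 6 10]

Answer: 9 7 6 6 10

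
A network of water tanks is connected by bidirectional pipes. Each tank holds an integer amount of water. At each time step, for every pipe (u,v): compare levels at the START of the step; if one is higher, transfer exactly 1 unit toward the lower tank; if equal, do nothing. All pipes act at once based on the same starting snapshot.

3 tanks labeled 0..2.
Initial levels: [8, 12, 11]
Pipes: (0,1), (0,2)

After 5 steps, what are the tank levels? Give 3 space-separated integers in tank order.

Answer: 9 11 11

Derivation:
Step 1: flows [1->0,2->0] -> levels [10 11 10]
Step 2: flows [1->0,0=2] -> levels [11 10 10]
Step 3: flows [0->1,0->2] -> levels [9 11 11]
Step 4: flows [1->0,2->0] -> levels [11 10 10]
  -> period-2 cycle: step 4 state = step 2 state
  -> state at step 5: (5-2) mod 2 = 1, same as step 3 -> [9 11 11]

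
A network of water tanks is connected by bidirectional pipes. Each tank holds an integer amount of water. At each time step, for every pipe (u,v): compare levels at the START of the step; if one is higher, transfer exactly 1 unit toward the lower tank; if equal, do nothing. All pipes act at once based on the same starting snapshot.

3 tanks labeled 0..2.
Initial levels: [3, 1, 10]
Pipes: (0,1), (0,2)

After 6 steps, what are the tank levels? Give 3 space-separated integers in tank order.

Step 1: flows [0->1,2->0] -> levels [3 2 9]
Step 2: flows [0->1,2->0] -> levels [3 3 8]
Step 3: flows [0=1,2->0] -> levels [4 3 7]
Step 4: flows [0->1,2->0] -> levels [4 4 6]
Step 5: flows [0=1,2->0] -> levels [5 4 5]
Step 6: flows [0->1,0=2] -> levels [4 5 5]

Answer: 4 5 5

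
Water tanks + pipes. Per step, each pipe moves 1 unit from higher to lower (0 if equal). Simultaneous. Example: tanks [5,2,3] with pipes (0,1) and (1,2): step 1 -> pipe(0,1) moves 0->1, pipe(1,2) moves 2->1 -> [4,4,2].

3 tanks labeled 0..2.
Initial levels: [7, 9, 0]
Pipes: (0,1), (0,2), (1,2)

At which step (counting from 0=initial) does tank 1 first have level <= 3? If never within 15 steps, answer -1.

Answer: -1

Derivation:
Step 1: flows [1->0,0->2,1->2] -> levels [7 7 2]
Step 2: flows [0=1,0->2,1->2] -> levels [6 6 4]
Step 3: flows [0=1,0->2,1->2] -> levels [5 5 6]
Step 4: flows [0=1,2->0,2->1] -> levels [6 6 4]
  -> period-2 cycle (repeats step 2); tank 1 never drops to <=3
Tank 1 never reaches <=3 within 15 steps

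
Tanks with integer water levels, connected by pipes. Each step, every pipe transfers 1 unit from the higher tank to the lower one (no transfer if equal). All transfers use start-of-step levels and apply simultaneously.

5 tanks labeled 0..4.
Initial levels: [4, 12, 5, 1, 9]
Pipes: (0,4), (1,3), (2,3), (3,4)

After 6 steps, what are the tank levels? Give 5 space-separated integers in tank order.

Answer: 6 6 6 8 5

Derivation:
Step 1: flows [4->0,1->3,2->3,4->3] -> levels [5 11 4 4 7]
Step 2: flows [4->0,1->3,2=3,4->3] -> levels [6 10 4 6 5]
Step 3: flows [0->4,1->3,3->2,3->4] -> levels [5 9 5 5 7]
Step 4: flows [4->0,1->3,2=3,4->3] -> levels [6 8 5 7 5]
Step 5: flows [0->4,1->3,3->2,3->4] -> levels [5 7 6 6 7]
Step 6: flows [4->0,1->3,2=3,4->3] -> levels [6 6 6 8 5]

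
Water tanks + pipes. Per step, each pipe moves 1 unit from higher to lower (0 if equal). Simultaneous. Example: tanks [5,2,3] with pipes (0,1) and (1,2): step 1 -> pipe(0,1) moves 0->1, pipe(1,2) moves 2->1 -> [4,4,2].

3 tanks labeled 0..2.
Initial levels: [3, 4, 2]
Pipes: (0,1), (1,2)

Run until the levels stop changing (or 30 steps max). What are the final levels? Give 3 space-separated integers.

Step 1: flows [1->0,1->2] -> levels [4 2 3]
Step 2: flows [0->1,2->1] -> levels [3 4 2]
  -> period-2 cycle: step 2 state = step 0 state; never stabilizes
  -> state at step 30: (30-0) mod 2 = 0, same as step 0 -> [3 4 2]

Answer: 3 4 2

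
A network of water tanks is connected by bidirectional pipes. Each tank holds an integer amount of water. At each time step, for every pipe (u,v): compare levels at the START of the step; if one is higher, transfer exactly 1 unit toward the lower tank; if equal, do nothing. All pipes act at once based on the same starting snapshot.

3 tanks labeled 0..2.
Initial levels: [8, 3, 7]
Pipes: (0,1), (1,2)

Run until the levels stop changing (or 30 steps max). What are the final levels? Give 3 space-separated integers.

Answer: 6 7 5

Derivation:
Step 1: flows [0->1,2->1] -> levels [7 5 6]
Step 2: flows [0->1,2->1] -> levels [6 7 5]
Step 3: flows [1->0,1->2] -> levels [7 5 6]
  -> period-2 cycle: step 3 state = step 1 state; never stabilizes
  -> state at step 30: (30-1) mod 2 = 1, same as step 2 -> [6 7 5]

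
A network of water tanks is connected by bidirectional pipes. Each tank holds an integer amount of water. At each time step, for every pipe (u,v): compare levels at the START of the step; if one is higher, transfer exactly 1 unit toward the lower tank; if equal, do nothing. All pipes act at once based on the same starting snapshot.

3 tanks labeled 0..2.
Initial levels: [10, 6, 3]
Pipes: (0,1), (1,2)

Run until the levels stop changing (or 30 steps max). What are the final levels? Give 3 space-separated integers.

Answer: 6 7 6

Derivation:
Step 1: flows [0->1,1->2] -> levels [9 6 4]
Step 2: flows [0->1,1->2] -> levels [8 6 5]
Step 3: flows [0->1,1->2] -> levels [7 6 6]
Step 4: flows [0->1,1=2] -> levels [6 7 6]
Step 5: flows [1->0,1->2] -> levels [7 5 7]
Step 6: flows [0->1,2->1] -> levels [6 7 6]
  -> period-2 cycle: step 6 state = step 4 state; never stabilizes
  -> state at step 30: (30-4) mod 2 = 0, same as step 4 -> [6 7 6]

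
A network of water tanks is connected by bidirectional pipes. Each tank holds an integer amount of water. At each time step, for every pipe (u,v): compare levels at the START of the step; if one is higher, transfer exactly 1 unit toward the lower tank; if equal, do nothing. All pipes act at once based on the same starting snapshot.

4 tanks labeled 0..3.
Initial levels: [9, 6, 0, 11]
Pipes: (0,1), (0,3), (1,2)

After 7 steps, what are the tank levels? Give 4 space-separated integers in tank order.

Step 1: flows [0->1,3->0,1->2] -> levels [9 6 1 10]
Step 2: flows [0->1,3->0,1->2] -> levels [9 6 2 9]
Step 3: flows [0->1,0=3,1->2] -> levels [8 6 3 9]
Step 4: flows [0->1,3->0,1->2] -> levels [8 6 4 8]
Step 5: flows [0->1,0=3,1->2] -> levels [7 6 5 8]
Step 6: flows [0->1,3->0,1->2] -> levels [7 6 6 7]
Step 7: flows [0->1,0=3,1=2] -> levels [6 7 6 7]

Answer: 6 7 6 7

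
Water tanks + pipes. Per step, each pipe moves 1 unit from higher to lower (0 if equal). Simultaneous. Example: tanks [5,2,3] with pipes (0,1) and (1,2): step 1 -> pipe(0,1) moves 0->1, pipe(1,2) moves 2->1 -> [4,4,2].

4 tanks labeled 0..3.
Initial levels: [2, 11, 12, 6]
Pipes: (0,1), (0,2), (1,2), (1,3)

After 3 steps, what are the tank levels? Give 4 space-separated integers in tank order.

Answer: 8 8 7 8

Derivation:
Step 1: flows [1->0,2->0,2->1,1->3] -> levels [4 10 10 7]
Step 2: flows [1->0,2->0,1=2,1->3] -> levels [6 8 9 8]
Step 3: flows [1->0,2->0,2->1,1=3] -> levels [8 8 7 8]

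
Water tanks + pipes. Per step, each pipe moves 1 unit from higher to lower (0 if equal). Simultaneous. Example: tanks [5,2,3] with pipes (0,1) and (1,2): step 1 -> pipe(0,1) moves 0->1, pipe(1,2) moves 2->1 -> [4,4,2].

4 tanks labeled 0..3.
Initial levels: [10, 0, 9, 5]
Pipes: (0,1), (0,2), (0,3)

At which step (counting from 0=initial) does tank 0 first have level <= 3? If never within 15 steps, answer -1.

Step 1: flows [0->1,0->2,0->3] -> levels [7 1 10 6]
Step 2: flows [0->1,2->0,0->3] -> levels [6 2 9 7]
Step 3: flows [0->1,2->0,3->0] -> levels [7 3 8 6]
Step 4: flows [0->1,2->0,0->3] -> levels [6 4 7 7]
Step 5: flows [0->1,2->0,3->0] -> levels [7 5 6 6]
Step 6: flows [0->1,0->2,0->3] -> levels [4 6 7 7]
Step 7: flows [1->0,2->0,3->0] -> levels [7 5 6 6]
  -> period-2 cycle (repeats step 5); tank 0 never drops to <=3
Tank 0 never reaches <=3 within 15 steps

Answer: -1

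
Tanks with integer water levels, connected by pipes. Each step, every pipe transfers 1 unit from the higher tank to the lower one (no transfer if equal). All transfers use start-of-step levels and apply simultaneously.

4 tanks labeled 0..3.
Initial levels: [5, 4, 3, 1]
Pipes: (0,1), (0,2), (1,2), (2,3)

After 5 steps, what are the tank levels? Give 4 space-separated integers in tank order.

Answer: 3 3 5 2

Derivation:
Step 1: flows [0->1,0->2,1->2,2->3] -> levels [3 4 4 2]
Step 2: flows [1->0,2->0,1=2,2->3] -> levels [5 3 2 3]
Step 3: flows [0->1,0->2,1->2,3->2] -> levels [3 3 5 2]
Step 4: flows [0=1,2->0,2->1,2->3] -> levels [4 4 2 3]
Step 5: flows [0=1,0->2,1->2,3->2] -> levels [3 3 5 2]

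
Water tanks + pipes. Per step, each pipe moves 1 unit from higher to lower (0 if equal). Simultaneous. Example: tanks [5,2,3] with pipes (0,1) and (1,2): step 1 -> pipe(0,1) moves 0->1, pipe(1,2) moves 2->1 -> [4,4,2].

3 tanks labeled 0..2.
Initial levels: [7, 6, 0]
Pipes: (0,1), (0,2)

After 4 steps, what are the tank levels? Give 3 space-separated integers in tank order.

Step 1: flows [0->1,0->2] -> levels [5 7 1]
Step 2: flows [1->0,0->2] -> levels [5 6 2]
Step 3: flows [1->0,0->2] -> levels [5 5 3]
Step 4: flows [0=1,0->2] -> levels [4 5 4]

Answer: 4 5 4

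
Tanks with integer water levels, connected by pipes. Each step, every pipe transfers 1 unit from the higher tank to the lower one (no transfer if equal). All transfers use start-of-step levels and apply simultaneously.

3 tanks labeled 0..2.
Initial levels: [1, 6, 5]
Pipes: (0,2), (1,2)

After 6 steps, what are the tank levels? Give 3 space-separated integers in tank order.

Answer: 4 4 4

Derivation:
Step 1: flows [2->0,1->2] -> levels [2 5 5]
Step 2: flows [2->0,1=2] -> levels [3 5 4]
Step 3: flows [2->0,1->2] -> levels [4 4 4]
Step 4: flows [0=2,1=2] -> levels [4 4 4]
  -> stable; steps 5..6 unchanged -> [4 4 4]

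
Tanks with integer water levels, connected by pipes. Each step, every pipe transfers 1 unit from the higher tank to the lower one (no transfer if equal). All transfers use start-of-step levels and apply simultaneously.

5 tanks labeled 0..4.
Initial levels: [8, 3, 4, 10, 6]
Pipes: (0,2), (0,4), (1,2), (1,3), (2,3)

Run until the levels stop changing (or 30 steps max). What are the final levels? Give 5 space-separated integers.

Step 1: flows [0->2,0->4,2->1,3->1,3->2] -> levels [6 5 5 8 7]
Step 2: flows [0->2,4->0,1=2,3->1,3->2] -> levels [6 6 7 6 6]
Step 3: flows [2->0,0=4,2->1,1=3,2->3] -> levels [7 7 4 7 6]
Step 4: flows [0->2,0->4,1->2,1=3,3->2] -> levels [5 6 7 6 7]
Step 5: flows [2->0,4->0,2->1,1=3,2->3] -> levels [7 7 4 7 6]
  -> period-2 cycle: step 5 state = step 3 state; never stabilizes
  -> state at step 30: (30-3) mod 2 = 1, same as step 4 -> [5 6 7 6 7]

Answer: 5 6 7 6 7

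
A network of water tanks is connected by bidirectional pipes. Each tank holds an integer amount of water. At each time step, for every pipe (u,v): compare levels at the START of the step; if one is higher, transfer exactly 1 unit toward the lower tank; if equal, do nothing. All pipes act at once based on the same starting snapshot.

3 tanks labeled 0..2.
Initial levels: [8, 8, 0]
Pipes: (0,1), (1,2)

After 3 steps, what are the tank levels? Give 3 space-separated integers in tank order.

Answer: 7 6 3

Derivation:
Step 1: flows [0=1,1->2] -> levels [8 7 1]
Step 2: flows [0->1,1->2] -> levels [7 7 2]
Step 3: flows [0=1,1->2] -> levels [7 6 3]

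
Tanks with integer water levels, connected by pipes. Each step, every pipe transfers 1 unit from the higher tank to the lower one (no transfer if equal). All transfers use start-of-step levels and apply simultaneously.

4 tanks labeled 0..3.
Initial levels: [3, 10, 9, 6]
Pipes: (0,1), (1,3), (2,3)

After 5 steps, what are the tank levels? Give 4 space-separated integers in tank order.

Answer: 6 8 8 6

Derivation:
Step 1: flows [1->0,1->3,2->3] -> levels [4 8 8 8]
Step 2: flows [1->0,1=3,2=3] -> levels [5 7 8 8]
Step 3: flows [1->0,3->1,2=3] -> levels [6 7 8 7]
Step 4: flows [1->0,1=3,2->3] -> levels [7 6 7 8]
Step 5: flows [0->1,3->1,3->2] -> levels [6 8 8 6]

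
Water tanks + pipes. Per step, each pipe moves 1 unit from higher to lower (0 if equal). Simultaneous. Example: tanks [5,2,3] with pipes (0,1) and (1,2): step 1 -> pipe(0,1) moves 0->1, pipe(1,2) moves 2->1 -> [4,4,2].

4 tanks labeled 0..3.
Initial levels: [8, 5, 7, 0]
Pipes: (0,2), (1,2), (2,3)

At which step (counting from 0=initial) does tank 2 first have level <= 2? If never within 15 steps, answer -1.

Answer: -1

Derivation:
Step 1: flows [0->2,2->1,2->3] -> levels [7 6 6 1]
Step 2: flows [0->2,1=2,2->3] -> levels [6 6 6 2]
Step 3: flows [0=2,1=2,2->3] -> levels [6 6 5 3]
Step 4: flows [0->2,1->2,2->3] -> levels [5 5 6 4]
Step 5: flows [2->0,2->1,2->3] -> levels [6 6 3 5]
Step 6: flows [0->2,1->2,3->2] -> levels [5 5 6 4]
  -> period-2 cycle (repeats step 4); tank 2 never drops to <=2
Tank 2 never reaches <=2 within 15 steps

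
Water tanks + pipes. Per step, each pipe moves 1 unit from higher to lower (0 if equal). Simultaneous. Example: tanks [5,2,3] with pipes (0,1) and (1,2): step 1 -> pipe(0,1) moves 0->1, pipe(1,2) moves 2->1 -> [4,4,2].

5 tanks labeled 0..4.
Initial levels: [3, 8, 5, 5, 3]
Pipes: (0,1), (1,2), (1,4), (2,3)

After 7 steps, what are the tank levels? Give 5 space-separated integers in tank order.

Step 1: flows [1->0,1->2,1->4,2=3] -> levels [4 5 6 5 4]
Step 2: flows [1->0,2->1,1->4,2->3] -> levels [5 4 4 6 5]
Step 3: flows [0->1,1=2,4->1,3->2] -> levels [4 6 5 5 4]
Step 4: flows [1->0,1->2,1->4,2=3] -> levels [5 3 6 5 5]
Step 5: flows [0->1,2->1,4->1,2->3] -> levels [4 6 4 6 4]
Step 6: flows [1->0,1->2,1->4,3->2] -> levels [5 3 6 5 5]
  -> period-2 cycle: step 6 state = step 4 state
  -> state at step 7: (7-4) mod 2 = 1, same as step 5 -> [4 6 4 6 4]

Answer: 4 6 4 6 4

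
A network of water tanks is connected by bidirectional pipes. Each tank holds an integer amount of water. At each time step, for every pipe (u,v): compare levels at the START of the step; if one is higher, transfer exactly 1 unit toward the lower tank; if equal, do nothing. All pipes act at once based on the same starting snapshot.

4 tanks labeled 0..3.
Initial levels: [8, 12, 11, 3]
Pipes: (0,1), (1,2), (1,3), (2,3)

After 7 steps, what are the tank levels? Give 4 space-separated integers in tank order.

Step 1: flows [1->0,1->2,1->3,2->3] -> levels [9 9 11 5]
Step 2: flows [0=1,2->1,1->3,2->3] -> levels [9 9 9 7]
Step 3: flows [0=1,1=2,1->3,2->3] -> levels [9 8 8 9]
Step 4: flows [0->1,1=2,3->1,3->2] -> levels [8 10 9 7]
Step 5: flows [1->0,1->2,1->3,2->3] -> levels [9 7 9 9]
Step 6: flows [0->1,2->1,3->1,2=3] -> levels [8 10 8 8]
Step 7: flows [1->0,1->2,1->3,2=3] -> levels [9 7 9 9]

Answer: 9 7 9 9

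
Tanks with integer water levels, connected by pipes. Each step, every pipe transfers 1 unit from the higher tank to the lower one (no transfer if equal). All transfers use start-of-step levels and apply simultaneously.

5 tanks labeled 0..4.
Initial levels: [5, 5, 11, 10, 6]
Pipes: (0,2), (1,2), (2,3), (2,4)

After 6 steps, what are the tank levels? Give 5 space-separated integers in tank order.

Step 1: flows [2->0,2->1,2->3,2->4] -> levels [6 6 7 11 7]
Step 2: flows [2->0,2->1,3->2,2=4] -> levels [7 7 6 10 7]
Step 3: flows [0->2,1->2,3->2,4->2] -> levels [6 6 10 9 6]
Step 4: flows [2->0,2->1,2->3,2->4] -> levels [7 7 6 10 7]
  -> period-2 cycle: step 4 state = step 2 state
  -> state at step 6: (6-2) mod 2 = 0, same as step 2 -> [7 7 6 10 7]

Answer: 7 7 6 10 7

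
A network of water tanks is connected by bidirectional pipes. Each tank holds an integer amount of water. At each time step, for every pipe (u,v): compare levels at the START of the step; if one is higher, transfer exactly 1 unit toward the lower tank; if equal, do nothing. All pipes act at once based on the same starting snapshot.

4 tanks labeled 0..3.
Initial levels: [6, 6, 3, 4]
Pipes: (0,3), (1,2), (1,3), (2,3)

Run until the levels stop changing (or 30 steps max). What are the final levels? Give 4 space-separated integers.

Step 1: flows [0->3,1->2,1->3,3->2] -> levels [5 4 5 5]
Step 2: flows [0=3,2->1,3->1,2=3] -> levels [5 6 4 4]
Step 3: flows [0->3,1->2,1->3,2=3] -> levels [4 4 5 6]
Step 4: flows [3->0,2->1,3->1,3->2] -> levels [5 6 5 3]
Step 5: flows [0->3,1->2,1->3,2->3] -> levels [4 4 5 6]
  -> period-2 cycle: step 5 state = step 3 state; never stabilizes
  -> state at step 30: (30-3) mod 2 = 1, same as step 4 -> [5 6 5 3]

Answer: 5 6 5 3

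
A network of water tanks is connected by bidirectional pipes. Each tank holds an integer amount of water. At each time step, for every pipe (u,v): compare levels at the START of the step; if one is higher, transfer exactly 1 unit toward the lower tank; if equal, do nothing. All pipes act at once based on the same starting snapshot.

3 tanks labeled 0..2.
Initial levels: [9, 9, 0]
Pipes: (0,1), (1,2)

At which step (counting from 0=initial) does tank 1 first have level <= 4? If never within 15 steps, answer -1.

Step 1: flows [0=1,1->2] -> levels [9 8 1]
Step 2: flows [0->1,1->2] -> levels [8 8 2]
Step 3: flows [0=1,1->2] -> levels [8 7 3]
Step 4: flows [0->1,1->2] -> levels [7 7 4]
Step 5: flows [0=1,1->2] -> levels [7 6 5]
Step 6: flows [0->1,1->2] -> levels [6 6 6]
Step 7: flows [0=1,1=2] -> levels [6 6 6]
  -> stable; tank 1 stays at 6 > 4
Tank 1 never reaches <=4 within 15 steps

Answer: -1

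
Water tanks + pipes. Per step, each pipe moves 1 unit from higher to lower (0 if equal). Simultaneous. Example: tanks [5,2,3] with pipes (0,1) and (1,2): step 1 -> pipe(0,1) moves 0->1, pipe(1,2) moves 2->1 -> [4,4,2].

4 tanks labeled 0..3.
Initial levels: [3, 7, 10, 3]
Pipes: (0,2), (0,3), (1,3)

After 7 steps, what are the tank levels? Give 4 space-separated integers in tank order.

Step 1: flows [2->0,0=3,1->3] -> levels [4 6 9 4]
Step 2: flows [2->0,0=3,1->3] -> levels [5 5 8 5]
Step 3: flows [2->0,0=3,1=3] -> levels [6 5 7 5]
Step 4: flows [2->0,0->3,1=3] -> levels [6 5 6 6]
Step 5: flows [0=2,0=3,3->1] -> levels [6 6 6 5]
Step 6: flows [0=2,0->3,1->3] -> levels [5 5 6 7]
Step 7: flows [2->0,3->0,3->1] -> levels [7 6 5 5]

Answer: 7 6 5 5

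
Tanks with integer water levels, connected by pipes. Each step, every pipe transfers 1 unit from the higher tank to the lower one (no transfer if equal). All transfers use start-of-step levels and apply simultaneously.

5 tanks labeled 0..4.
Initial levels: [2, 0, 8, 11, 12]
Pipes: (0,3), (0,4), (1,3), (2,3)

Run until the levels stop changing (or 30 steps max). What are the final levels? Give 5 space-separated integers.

Answer: 6 6 6 8 7

Derivation:
Step 1: flows [3->0,4->0,3->1,3->2] -> levels [4 1 9 8 11]
Step 2: flows [3->0,4->0,3->1,2->3] -> levels [6 2 8 7 10]
Step 3: flows [3->0,4->0,3->1,2->3] -> levels [8 3 7 6 9]
Step 4: flows [0->3,4->0,3->1,2->3] -> levels [8 4 6 7 8]
Step 5: flows [0->3,0=4,3->1,3->2] -> levels [7 5 7 6 8]
Step 6: flows [0->3,4->0,3->1,2->3] -> levels [7 6 6 7 7]
Step 7: flows [0=3,0=4,3->1,3->2] -> levels [7 7 7 5 7]
Step 8: flows [0->3,0=4,1->3,2->3] -> levels [6 6 6 8 7]
Step 9: flows [3->0,4->0,3->1,3->2] -> levels [8 7 7 5 6]
Step 10: flows [0->3,0->4,1->3,2->3] -> levels [6 6 6 8 7]
  -> period-2 cycle: step 10 state = step 8 state; never stabilizes
  -> state at step 30: (30-8) mod 2 = 0, same as step 8 -> [6 6 6 8 7]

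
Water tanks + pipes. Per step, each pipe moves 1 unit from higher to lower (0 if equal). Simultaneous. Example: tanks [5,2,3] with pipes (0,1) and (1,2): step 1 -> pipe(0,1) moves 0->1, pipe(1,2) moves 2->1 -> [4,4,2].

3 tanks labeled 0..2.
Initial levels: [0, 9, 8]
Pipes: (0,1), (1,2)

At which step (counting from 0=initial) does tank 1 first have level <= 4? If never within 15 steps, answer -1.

Answer: -1

Derivation:
Step 1: flows [1->0,1->2] -> levels [1 7 9]
Step 2: flows [1->0,2->1] -> levels [2 7 8]
Step 3: flows [1->0,2->1] -> levels [3 7 7]
Step 4: flows [1->0,1=2] -> levels [4 6 7]
Step 5: flows [1->0,2->1] -> levels [5 6 6]
Step 6: flows [1->0,1=2] -> levels [6 5 6]
Step 7: flows [0->1,2->1] -> levels [5 7 5]
Step 8: flows [1->0,1->2] -> levels [6 5 6]
  -> period-2 cycle (repeats step 6); tank 1 never drops to <=4
Tank 1 never reaches <=4 within 15 steps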